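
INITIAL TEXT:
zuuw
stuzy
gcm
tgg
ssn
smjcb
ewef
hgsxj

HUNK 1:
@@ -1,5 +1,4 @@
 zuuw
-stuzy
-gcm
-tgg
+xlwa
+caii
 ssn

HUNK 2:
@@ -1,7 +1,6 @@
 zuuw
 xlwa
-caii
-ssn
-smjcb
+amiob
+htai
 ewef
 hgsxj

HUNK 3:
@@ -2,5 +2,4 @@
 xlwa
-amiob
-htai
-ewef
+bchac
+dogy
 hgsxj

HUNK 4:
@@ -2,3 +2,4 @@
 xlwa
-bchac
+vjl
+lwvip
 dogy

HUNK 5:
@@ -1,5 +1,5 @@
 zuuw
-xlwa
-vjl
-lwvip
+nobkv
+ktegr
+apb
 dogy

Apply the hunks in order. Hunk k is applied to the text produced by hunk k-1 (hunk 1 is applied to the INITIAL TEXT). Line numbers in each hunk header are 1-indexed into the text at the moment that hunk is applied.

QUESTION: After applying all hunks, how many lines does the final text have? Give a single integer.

Answer: 6

Derivation:
Hunk 1: at line 1 remove [stuzy,gcm,tgg] add [xlwa,caii] -> 7 lines: zuuw xlwa caii ssn smjcb ewef hgsxj
Hunk 2: at line 1 remove [caii,ssn,smjcb] add [amiob,htai] -> 6 lines: zuuw xlwa amiob htai ewef hgsxj
Hunk 3: at line 2 remove [amiob,htai,ewef] add [bchac,dogy] -> 5 lines: zuuw xlwa bchac dogy hgsxj
Hunk 4: at line 2 remove [bchac] add [vjl,lwvip] -> 6 lines: zuuw xlwa vjl lwvip dogy hgsxj
Hunk 5: at line 1 remove [xlwa,vjl,lwvip] add [nobkv,ktegr,apb] -> 6 lines: zuuw nobkv ktegr apb dogy hgsxj
Final line count: 6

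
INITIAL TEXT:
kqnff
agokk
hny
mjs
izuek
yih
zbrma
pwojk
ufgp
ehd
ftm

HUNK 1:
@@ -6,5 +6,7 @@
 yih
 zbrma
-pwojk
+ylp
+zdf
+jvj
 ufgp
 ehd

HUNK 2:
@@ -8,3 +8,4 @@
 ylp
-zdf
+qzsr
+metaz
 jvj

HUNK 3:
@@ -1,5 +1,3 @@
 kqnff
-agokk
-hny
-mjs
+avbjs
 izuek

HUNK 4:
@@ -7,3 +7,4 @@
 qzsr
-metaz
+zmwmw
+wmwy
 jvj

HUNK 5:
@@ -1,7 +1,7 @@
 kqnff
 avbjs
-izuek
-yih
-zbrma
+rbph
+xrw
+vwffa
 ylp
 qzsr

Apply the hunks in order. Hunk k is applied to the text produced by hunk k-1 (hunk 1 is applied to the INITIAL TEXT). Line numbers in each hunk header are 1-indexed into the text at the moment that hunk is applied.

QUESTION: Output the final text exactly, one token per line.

Hunk 1: at line 6 remove [pwojk] add [ylp,zdf,jvj] -> 13 lines: kqnff agokk hny mjs izuek yih zbrma ylp zdf jvj ufgp ehd ftm
Hunk 2: at line 8 remove [zdf] add [qzsr,metaz] -> 14 lines: kqnff agokk hny mjs izuek yih zbrma ylp qzsr metaz jvj ufgp ehd ftm
Hunk 3: at line 1 remove [agokk,hny,mjs] add [avbjs] -> 12 lines: kqnff avbjs izuek yih zbrma ylp qzsr metaz jvj ufgp ehd ftm
Hunk 4: at line 7 remove [metaz] add [zmwmw,wmwy] -> 13 lines: kqnff avbjs izuek yih zbrma ylp qzsr zmwmw wmwy jvj ufgp ehd ftm
Hunk 5: at line 1 remove [izuek,yih,zbrma] add [rbph,xrw,vwffa] -> 13 lines: kqnff avbjs rbph xrw vwffa ylp qzsr zmwmw wmwy jvj ufgp ehd ftm

Answer: kqnff
avbjs
rbph
xrw
vwffa
ylp
qzsr
zmwmw
wmwy
jvj
ufgp
ehd
ftm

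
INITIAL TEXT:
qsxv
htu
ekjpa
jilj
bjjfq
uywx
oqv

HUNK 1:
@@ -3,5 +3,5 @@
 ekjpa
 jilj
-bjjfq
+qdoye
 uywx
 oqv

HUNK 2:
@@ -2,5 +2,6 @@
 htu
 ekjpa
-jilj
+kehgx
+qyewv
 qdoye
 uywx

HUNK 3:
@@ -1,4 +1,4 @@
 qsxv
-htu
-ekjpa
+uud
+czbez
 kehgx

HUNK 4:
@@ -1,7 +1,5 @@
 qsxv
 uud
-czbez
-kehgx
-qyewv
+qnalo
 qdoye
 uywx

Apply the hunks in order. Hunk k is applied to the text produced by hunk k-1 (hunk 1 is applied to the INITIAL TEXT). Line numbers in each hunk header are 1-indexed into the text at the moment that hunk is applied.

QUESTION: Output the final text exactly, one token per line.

Answer: qsxv
uud
qnalo
qdoye
uywx
oqv

Derivation:
Hunk 1: at line 3 remove [bjjfq] add [qdoye] -> 7 lines: qsxv htu ekjpa jilj qdoye uywx oqv
Hunk 2: at line 2 remove [jilj] add [kehgx,qyewv] -> 8 lines: qsxv htu ekjpa kehgx qyewv qdoye uywx oqv
Hunk 3: at line 1 remove [htu,ekjpa] add [uud,czbez] -> 8 lines: qsxv uud czbez kehgx qyewv qdoye uywx oqv
Hunk 4: at line 1 remove [czbez,kehgx,qyewv] add [qnalo] -> 6 lines: qsxv uud qnalo qdoye uywx oqv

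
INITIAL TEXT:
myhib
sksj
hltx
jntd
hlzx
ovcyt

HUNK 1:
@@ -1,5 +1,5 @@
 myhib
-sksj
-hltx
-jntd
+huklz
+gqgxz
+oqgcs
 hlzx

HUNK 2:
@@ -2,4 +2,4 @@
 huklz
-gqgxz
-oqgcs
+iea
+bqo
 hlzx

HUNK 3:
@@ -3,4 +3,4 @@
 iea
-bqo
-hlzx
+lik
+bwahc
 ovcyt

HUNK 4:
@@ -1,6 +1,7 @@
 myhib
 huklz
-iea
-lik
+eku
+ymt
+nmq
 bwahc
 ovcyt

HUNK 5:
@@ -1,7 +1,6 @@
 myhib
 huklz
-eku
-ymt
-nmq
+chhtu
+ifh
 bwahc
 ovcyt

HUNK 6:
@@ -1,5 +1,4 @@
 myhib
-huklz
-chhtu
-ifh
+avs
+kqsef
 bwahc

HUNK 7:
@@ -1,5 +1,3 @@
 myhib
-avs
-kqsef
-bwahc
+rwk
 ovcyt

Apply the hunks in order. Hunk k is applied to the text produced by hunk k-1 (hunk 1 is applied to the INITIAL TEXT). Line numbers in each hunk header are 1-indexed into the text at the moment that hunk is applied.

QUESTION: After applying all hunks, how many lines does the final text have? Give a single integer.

Hunk 1: at line 1 remove [sksj,hltx,jntd] add [huklz,gqgxz,oqgcs] -> 6 lines: myhib huklz gqgxz oqgcs hlzx ovcyt
Hunk 2: at line 2 remove [gqgxz,oqgcs] add [iea,bqo] -> 6 lines: myhib huklz iea bqo hlzx ovcyt
Hunk 3: at line 3 remove [bqo,hlzx] add [lik,bwahc] -> 6 lines: myhib huklz iea lik bwahc ovcyt
Hunk 4: at line 1 remove [iea,lik] add [eku,ymt,nmq] -> 7 lines: myhib huklz eku ymt nmq bwahc ovcyt
Hunk 5: at line 1 remove [eku,ymt,nmq] add [chhtu,ifh] -> 6 lines: myhib huklz chhtu ifh bwahc ovcyt
Hunk 6: at line 1 remove [huklz,chhtu,ifh] add [avs,kqsef] -> 5 lines: myhib avs kqsef bwahc ovcyt
Hunk 7: at line 1 remove [avs,kqsef,bwahc] add [rwk] -> 3 lines: myhib rwk ovcyt
Final line count: 3

Answer: 3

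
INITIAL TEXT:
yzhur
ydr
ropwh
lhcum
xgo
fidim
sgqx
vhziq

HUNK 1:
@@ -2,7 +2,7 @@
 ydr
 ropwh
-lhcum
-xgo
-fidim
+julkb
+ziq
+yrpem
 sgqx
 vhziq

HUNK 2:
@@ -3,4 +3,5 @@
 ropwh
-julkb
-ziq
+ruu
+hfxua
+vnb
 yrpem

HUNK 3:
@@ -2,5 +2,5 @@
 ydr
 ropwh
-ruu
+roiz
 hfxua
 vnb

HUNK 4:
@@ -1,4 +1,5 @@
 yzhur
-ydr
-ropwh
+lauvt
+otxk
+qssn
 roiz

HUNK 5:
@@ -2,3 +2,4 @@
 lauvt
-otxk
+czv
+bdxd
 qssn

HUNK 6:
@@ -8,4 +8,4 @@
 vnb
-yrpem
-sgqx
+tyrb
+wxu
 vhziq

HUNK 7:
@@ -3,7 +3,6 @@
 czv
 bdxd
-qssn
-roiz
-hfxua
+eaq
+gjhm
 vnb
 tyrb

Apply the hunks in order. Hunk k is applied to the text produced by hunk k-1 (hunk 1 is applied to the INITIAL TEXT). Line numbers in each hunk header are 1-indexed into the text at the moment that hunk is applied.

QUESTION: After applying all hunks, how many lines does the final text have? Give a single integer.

Hunk 1: at line 2 remove [lhcum,xgo,fidim] add [julkb,ziq,yrpem] -> 8 lines: yzhur ydr ropwh julkb ziq yrpem sgqx vhziq
Hunk 2: at line 3 remove [julkb,ziq] add [ruu,hfxua,vnb] -> 9 lines: yzhur ydr ropwh ruu hfxua vnb yrpem sgqx vhziq
Hunk 3: at line 2 remove [ruu] add [roiz] -> 9 lines: yzhur ydr ropwh roiz hfxua vnb yrpem sgqx vhziq
Hunk 4: at line 1 remove [ydr,ropwh] add [lauvt,otxk,qssn] -> 10 lines: yzhur lauvt otxk qssn roiz hfxua vnb yrpem sgqx vhziq
Hunk 5: at line 2 remove [otxk] add [czv,bdxd] -> 11 lines: yzhur lauvt czv bdxd qssn roiz hfxua vnb yrpem sgqx vhziq
Hunk 6: at line 8 remove [yrpem,sgqx] add [tyrb,wxu] -> 11 lines: yzhur lauvt czv bdxd qssn roiz hfxua vnb tyrb wxu vhziq
Hunk 7: at line 3 remove [qssn,roiz,hfxua] add [eaq,gjhm] -> 10 lines: yzhur lauvt czv bdxd eaq gjhm vnb tyrb wxu vhziq
Final line count: 10

Answer: 10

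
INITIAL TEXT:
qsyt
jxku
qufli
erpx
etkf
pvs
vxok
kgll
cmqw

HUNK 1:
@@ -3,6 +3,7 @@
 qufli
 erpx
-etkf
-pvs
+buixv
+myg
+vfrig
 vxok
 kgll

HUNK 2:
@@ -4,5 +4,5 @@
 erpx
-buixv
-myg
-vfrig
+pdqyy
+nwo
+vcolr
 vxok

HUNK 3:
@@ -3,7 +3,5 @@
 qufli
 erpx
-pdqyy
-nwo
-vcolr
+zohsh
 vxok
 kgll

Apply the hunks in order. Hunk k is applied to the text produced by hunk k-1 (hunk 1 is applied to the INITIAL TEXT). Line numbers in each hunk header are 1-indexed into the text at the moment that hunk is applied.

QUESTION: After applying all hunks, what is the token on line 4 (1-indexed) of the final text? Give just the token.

Answer: erpx

Derivation:
Hunk 1: at line 3 remove [etkf,pvs] add [buixv,myg,vfrig] -> 10 lines: qsyt jxku qufli erpx buixv myg vfrig vxok kgll cmqw
Hunk 2: at line 4 remove [buixv,myg,vfrig] add [pdqyy,nwo,vcolr] -> 10 lines: qsyt jxku qufli erpx pdqyy nwo vcolr vxok kgll cmqw
Hunk 3: at line 3 remove [pdqyy,nwo,vcolr] add [zohsh] -> 8 lines: qsyt jxku qufli erpx zohsh vxok kgll cmqw
Final line 4: erpx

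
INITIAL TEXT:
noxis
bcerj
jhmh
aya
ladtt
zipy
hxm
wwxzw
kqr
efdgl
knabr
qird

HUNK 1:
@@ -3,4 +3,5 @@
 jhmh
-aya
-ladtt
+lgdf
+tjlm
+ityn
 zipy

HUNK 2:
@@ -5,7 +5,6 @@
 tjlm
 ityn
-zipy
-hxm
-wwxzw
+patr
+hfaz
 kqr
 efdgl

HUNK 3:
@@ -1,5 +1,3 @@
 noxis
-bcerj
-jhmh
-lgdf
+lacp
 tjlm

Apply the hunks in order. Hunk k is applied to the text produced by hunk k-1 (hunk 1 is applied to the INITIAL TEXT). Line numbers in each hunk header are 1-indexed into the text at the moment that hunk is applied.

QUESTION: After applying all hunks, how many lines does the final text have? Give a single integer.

Answer: 10

Derivation:
Hunk 1: at line 3 remove [aya,ladtt] add [lgdf,tjlm,ityn] -> 13 lines: noxis bcerj jhmh lgdf tjlm ityn zipy hxm wwxzw kqr efdgl knabr qird
Hunk 2: at line 5 remove [zipy,hxm,wwxzw] add [patr,hfaz] -> 12 lines: noxis bcerj jhmh lgdf tjlm ityn patr hfaz kqr efdgl knabr qird
Hunk 3: at line 1 remove [bcerj,jhmh,lgdf] add [lacp] -> 10 lines: noxis lacp tjlm ityn patr hfaz kqr efdgl knabr qird
Final line count: 10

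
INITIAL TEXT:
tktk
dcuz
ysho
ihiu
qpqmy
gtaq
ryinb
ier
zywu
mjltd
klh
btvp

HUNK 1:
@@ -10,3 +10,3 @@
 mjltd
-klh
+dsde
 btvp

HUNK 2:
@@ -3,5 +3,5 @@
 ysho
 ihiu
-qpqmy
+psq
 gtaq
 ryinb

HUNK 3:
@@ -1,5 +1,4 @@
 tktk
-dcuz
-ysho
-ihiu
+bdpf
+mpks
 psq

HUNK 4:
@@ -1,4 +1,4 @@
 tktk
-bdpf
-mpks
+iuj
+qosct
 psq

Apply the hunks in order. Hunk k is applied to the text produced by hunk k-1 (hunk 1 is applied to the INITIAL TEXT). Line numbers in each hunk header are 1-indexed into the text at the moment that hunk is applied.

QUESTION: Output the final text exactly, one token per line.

Answer: tktk
iuj
qosct
psq
gtaq
ryinb
ier
zywu
mjltd
dsde
btvp

Derivation:
Hunk 1: at line 10 remove [klh] add [dsde] -> 12 lines: tktk dcuz ysho ihiu qpqmy gtaq ryinb ier zywu mjltd dsde btvp
Hunk 2: at line 3 remove [qpqmy] add [psq] -> 12 lines: tktk dcuz ysho ihiu psq gtaq ryinb ier zywu mjltd dsde btvp
Hunk 3: at line 1 remove [dcuz,ysho,ihiu] add [bdpf,mpks] -> 11 lines: tktk bdpf mpks psq gtaq ryinb ier zywu mjltd dsde btvp
Hunk 4: at line 1 remove [bdpf,mpks] add [iuj,qosct] -> 11 lines: tktk iuj qosct psq gtaq ryinb ier zywu mjltd dsde btvp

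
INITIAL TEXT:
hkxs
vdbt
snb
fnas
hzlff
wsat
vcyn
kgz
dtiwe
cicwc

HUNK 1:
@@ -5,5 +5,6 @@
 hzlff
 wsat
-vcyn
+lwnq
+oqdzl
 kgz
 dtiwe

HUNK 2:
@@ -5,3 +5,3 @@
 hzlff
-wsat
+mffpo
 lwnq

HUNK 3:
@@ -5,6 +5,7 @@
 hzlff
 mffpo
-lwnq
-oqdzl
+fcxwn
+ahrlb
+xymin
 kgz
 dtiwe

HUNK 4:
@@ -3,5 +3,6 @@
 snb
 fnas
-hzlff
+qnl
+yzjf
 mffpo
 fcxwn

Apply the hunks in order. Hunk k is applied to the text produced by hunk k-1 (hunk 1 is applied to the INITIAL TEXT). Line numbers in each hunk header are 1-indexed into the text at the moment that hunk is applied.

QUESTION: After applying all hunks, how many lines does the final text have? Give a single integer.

Hunk 1: at line 5 remove [vcyn] add [lwnq,oqdzl] -> 11 lines: hkxs vdbt snb fnas hzlff wsat lwnq oqdzl kgz dtiwe cicwc
Hunk 2: at line 5 remove [wsat] add [mffpo] -> 11 lines: hkxs vdbt snb fnas hzlff mffpo lwnq oqdzl kgz dtiwe cicwc
Hunk 3: at line 5 remove [lwnq,oqdzl] add [fcxwn,ahrlb,xymin] -> 12 lines: hkxs vdbt snb fnas hzlff mffpo fcxwn ahrlb xymin kgz dtiwe cicwc
Hunk 4: at line 3 remove [hzlff] add [qnl,yzjf] -> 13 lines: hkxs vdbt snb fnas qnl yzjf mffpo fcxwn ahrlb xymin kgz dtiwe cicwc
Final line count: 13

Answer: 13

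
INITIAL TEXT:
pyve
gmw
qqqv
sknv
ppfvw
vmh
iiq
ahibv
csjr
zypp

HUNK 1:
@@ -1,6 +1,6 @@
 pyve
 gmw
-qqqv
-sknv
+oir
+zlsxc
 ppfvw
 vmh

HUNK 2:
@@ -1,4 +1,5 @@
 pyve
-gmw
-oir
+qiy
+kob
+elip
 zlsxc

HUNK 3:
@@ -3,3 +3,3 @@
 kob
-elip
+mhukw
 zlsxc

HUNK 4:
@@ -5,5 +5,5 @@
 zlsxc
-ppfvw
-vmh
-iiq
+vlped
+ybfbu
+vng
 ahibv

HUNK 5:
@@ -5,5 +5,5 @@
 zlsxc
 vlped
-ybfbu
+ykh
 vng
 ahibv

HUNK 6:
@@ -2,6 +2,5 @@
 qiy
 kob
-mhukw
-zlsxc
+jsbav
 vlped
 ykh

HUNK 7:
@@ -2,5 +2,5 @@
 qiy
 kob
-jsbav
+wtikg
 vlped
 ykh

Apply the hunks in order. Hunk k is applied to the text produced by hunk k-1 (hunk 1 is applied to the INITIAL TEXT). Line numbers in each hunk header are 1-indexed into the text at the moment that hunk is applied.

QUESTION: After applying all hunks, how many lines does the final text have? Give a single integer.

Hunk 1: at line 1 remove [qqqv,sknv] add [oir,zlsxc] -> 10 lines: pyve gmw oir zlsxc ppfvw vmh iiq ahibv csjr zypp
Hunk 2: at line 1 remove [gmw,oir] add [qiy,kob,elip] -> 11 lines: pyve qiy kob elip zlsxc ppfvw vmh iiq ahibv csjr zypp
Hunk 3: at line 3 remove [elip] add [mhukw] -> 11 lines: pyve qiy kob mhukw zlsxc ppfvw vmh iiq ahibv csjr zypp
Hunk 4: at line 5 remove [ppfvw,vmh,iiq] add [vlped,ybfbu,vng] -> 11 lines: pyve qiy kob mhukw zlsxc vlped ybfbu vng ahibv csjr zypp
Hunk 5: at line 5 remove [ybfbu] add [ykh] -> 11 lines: pyve qiy kob mhukw zlsxc vlped ykh vng ahibv csjr zypp
Hunk 6: at line 2 remove [mhukw,zlsxc] add [jsbav] -> 10 lines: pyve qiy kob jsbav vlped ykh vng ahibv csjr zypp
Hunk 7: at line 2 remove [jsbav] add [wtikg] -> 10 lines: pyve qiy kob wtikg vlped ykh vng ahibv csjr zypp
Final line count: 10

Answer: 10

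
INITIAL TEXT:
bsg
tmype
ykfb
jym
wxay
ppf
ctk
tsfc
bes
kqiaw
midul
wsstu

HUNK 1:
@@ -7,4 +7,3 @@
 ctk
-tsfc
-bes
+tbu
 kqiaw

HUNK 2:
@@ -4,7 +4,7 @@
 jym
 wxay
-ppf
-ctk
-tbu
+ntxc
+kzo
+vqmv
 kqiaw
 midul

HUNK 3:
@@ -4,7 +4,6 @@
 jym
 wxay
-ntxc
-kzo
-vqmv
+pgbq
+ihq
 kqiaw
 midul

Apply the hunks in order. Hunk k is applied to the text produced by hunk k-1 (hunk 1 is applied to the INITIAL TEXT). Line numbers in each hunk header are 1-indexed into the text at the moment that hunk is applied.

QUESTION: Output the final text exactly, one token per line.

Answer: bsg
tmype
ykfb
jym
wxay
pgbq
ihq
kqiaw
midul
wsstu

Derivation:
Hunk 1: at line 7 remove [tsfc,bes] add [tbu] -> 11 lines: bsg tmype ykfb jym wxay ppf ctk tbu kqiaw midul wsstu
Hunk 2: at line 4 remove [ppf,ctk,tbu] add [ntxc,kzo,vqmv] -> 11 lines: bsg tmype ykfb jym wxay ntxc kzo vqmv kqiaw midul wsstu
Hunk 3: at line 4 remove [ntxc,kzo,vqmv] add [pgbq,ihq] -> 10 lines: bsg tmype ykfb jym wxay pgbq ihq kqiaw midul wsstu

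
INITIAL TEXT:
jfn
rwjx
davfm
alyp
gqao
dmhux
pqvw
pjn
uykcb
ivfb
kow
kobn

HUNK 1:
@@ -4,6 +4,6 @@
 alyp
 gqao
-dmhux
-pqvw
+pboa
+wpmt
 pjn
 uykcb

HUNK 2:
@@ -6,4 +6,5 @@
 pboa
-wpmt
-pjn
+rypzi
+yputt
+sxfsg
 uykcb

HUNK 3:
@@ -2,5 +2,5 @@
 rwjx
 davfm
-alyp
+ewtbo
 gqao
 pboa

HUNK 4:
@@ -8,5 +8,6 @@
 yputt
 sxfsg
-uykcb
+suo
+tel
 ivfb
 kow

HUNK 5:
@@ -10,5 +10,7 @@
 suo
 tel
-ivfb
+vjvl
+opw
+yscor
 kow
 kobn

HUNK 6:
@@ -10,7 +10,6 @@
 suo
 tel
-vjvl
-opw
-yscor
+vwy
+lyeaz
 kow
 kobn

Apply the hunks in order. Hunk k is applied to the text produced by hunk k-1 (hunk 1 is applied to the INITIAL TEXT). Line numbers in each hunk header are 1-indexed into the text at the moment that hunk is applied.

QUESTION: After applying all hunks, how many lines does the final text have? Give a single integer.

Hunk 1: at line 4 remove [dmhux,pqvw] add [pboa,wpmt] -> 12 lines: jfn rwjx davfm alyp gqao pboa wpmt pjn uykcb ivfb kow kobn
Hunk 2: at line 6 remove [wpmt,pjn] add [rypzi,yputt,sxfsg] -> 13 lines: jfn rwjx davfm alyp gqao pboa rypzi yputt sxfsg uykcb ivfb kow kobn
Hunk 3: at line 2 remove [alyp] add [ewtbo] -> 13 lines: jfn rwjx davfm ewtbo gqao pboa rypzi yputt sxfsg uykcb ivfb kow kobn
Hunk 4: at line 8 remove [uykcb] add [suo,tel] -> 14 lines: jfn rwjx davfm ewtbo gqao pboa rypzi yputt sxfsg suo tel ivfb kow kobn
Hunk 5: at line 10 remove [ivfb] add [vjvl,opw,yscor] -> 16 lines: jfn rwjx davfm ewtbo gqao pboa rypzi yputt sxfsg suo tel vjvl opw yscor kow kobn
Hunk 6: at line 10 remove [vjvl,opw,yscor] add [vwy,lyeaz] -> 15 lines: jfn rwjx davfm ewtbo gqao pboa rypzi yputt sxfsg suo tel vwy lyeaz kow kobn
Final line count: 15

Answer: 15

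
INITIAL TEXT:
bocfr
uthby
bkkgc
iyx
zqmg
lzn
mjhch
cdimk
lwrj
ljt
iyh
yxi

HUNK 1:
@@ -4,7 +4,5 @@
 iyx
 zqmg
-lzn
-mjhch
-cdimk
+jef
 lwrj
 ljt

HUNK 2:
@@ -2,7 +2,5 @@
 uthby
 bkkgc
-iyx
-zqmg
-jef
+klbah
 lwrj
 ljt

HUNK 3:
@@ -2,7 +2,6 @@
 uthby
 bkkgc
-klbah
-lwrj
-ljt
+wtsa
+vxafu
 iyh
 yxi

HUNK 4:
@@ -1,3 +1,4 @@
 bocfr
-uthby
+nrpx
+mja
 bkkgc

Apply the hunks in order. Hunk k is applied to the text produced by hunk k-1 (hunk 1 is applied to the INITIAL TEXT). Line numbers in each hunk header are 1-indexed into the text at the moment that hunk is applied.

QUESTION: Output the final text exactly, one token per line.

Hunk 1: at line 4 remove [lzn,mjhch,cdimk] add [jef] -> 10 lines: bocfr uthby bkkgc iyx zqmg jef lwrj ljt iyh yxi
Hunk 2: at line 2 remove [iyx,zqmg,jef] add [klbah] -> 8 lines: bocfr uthby bkkgc klbah lwrj ljt iyh yxi
Hunk 3: at line 2 remove [klbah,lwrj,ljt] add [wtsa,vxafu] -> 7 lines: bocfr uthby bkkgc wtsa vxafu iyh yxi
Hunk 4: at line 1 remove [uthby] add [nrpx,mja] -> 8 lines: bocfr nrpx mja bkkgc wtsa vxafu iyh yxi

Answer: bocfr
nrpx
mja
bkkgc
wtsa
vxafu
iyh
yxi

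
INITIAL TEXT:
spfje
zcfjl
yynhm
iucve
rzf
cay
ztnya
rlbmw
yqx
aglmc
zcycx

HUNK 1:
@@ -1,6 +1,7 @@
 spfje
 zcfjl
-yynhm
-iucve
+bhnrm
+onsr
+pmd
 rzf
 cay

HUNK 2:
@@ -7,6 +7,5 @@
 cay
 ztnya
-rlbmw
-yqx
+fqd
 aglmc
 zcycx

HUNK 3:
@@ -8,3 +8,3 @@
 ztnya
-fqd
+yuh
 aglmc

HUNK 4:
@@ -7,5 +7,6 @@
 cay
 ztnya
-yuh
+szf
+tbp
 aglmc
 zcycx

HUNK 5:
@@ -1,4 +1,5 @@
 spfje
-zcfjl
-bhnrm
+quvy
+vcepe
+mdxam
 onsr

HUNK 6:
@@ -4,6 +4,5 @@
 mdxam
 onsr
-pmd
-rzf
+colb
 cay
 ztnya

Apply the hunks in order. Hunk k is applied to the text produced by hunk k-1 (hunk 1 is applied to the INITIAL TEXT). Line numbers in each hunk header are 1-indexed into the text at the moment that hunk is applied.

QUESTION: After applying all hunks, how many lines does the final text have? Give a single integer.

Hunk 1: at line 1 remove [yynhm,iucve] add [bhnrm,onsr,pmd] -> 12 lines: spfje zcfjl bhnrm onsr pmd rzf cay ztnya rlbmw yqx aglmc zcycx
Hunk 2: at line 7 remove [rlbmw,yqx] add [fqd] -> 11 lines: spfje zcfjl bhnrm onsr pmd rzf cay ztnya fqd aglmc zcycx
Hunk 3: at line 8 remove [fqd] add [yuh] -> 11 lines: spfje zcfjl bhnrm onsr pmd rzf cay ztnya yuh aglmc zcycx
Hunk 4: at line 7 remove [yuh] add [szf,tbp] -> 12 lines: spfje zcfjl bhnrm onsr pmd rzf cay ztnya szf tbp aglmc zcycx
Hunk 5: at line 1 remove [zcfjl,bhnrm] add [quvy,vcepe,mdxam] -> 13 lines: spfje quvy vcepe mdxam onsr pmd rzf cay ztnya szf tbp aglmc zcycx
Hunk 6: at line 4 remove [pmd,rzf] add [colb] -> 12 lines: spfje quvy vcepe mdxam onsr colb cay ztnya szf tbp aglmc zcycx
Final line count: 12

Answer: 12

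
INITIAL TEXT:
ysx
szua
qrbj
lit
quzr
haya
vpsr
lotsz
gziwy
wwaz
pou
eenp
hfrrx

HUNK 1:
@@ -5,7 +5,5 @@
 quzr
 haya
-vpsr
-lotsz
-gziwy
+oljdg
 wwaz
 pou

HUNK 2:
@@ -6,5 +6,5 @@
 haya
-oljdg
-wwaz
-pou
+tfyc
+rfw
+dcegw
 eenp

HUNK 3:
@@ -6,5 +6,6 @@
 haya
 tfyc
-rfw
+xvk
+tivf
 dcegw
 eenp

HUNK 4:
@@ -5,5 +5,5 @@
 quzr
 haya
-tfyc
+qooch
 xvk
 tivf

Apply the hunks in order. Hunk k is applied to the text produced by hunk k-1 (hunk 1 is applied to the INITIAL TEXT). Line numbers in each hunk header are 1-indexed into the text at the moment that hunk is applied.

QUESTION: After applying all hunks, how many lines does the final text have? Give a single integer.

Answer: 12

Derivation:
Hunk 1: at line 5 remove [vpsr,lotsz,gziwy] add [oljdg] -> 11 lines: ysx szua qrbj lit quzr haya oljdg wwaz pou eenp hfrrx
Hunk 2: at line 6 remove [oljdg,wwaz,pou] add [tfyc,rfw,dcegw] -> 11 lines: ysx szua qrbj lit quzr haya tfyc rfw dcegw eenp hfrrx
Hunk 3: at line 6 remove [rfw] add [xvk,tivf] -> 12 lines: ysx szua qrbj lit quzr haya tfyc xvk tivf dcegw eenp hfrrx
Hunk 4: at line 5 remove [tfyc] add [qooch] -> 12 lines: ysx szua qrbj lit quzr haya qooch xvk tivf dcegw eenp hfrrx
Final line count: 12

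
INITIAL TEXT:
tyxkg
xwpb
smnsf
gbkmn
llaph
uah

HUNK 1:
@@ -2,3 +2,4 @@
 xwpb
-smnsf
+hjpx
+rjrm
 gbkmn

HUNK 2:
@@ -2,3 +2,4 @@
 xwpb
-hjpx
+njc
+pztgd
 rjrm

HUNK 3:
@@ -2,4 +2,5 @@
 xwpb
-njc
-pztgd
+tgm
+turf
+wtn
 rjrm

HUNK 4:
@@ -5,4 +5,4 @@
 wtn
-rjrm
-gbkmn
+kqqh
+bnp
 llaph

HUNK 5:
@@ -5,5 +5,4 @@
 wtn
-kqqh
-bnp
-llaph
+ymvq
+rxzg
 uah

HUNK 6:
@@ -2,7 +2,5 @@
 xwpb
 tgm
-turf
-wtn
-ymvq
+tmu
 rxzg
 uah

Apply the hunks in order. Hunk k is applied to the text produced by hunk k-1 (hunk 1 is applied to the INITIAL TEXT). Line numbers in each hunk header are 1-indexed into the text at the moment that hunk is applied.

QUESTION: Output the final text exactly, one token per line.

Hunk 1: at line 2 remove [smnsf] add [hjpx,rjrm] -> 7 lines: tyxkg xwpb hjpx rjrm gbkmn llaph uah
Hunk 2: at line 2 remove [hjpx] add [njc,pztgd] -> 8 lines: tyxkg xwpb njc pztgd rjrm gbkmn llaph uah
Hunk 3: at line 2 remove [njc,pztgd] add [tgm,turf,wtn] -> 9 lines: tyxkg xwpb tgm turf wtn rjrm gbkmn llaph uah
Hunk 4: at line 5 remove [rjrm,gbkmn] add [kqqh,bnp] -> 9 lines: tyxkg xwpb tgm turf wtn kqqh bnp llaph uah
Hunk 5: at line 5 remove [kqqh,bnp,llaph] add [ymvq,rxzg] -> 8 lines: tyxkg xwpb tgm turf wtn ymvq rxzg uah
Hunk 6: at line 2 remove [turf,wtn,ymvq] add [tmu] -> 6 lines: tyxkg xwpb tgm tmu rxzg uah

Answer: tyxkg
xwpb
tgm
tmu
rxzg
uah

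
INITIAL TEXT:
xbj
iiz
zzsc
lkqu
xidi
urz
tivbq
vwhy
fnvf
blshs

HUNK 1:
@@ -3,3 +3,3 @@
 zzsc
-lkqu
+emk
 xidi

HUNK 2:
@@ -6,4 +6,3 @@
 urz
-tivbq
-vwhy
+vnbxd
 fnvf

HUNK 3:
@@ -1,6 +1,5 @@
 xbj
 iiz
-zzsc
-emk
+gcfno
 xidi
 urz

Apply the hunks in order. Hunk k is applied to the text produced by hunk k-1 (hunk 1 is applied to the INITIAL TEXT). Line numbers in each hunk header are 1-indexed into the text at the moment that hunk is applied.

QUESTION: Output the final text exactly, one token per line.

Answer: xbj
iiz
gcfno
xidi
urz
vnbxd
fnvf
blshs

Derivation:
Hunk 1: at line 3 remove [lkqu] add [emk] -> 10 lines: xbj iiz zzsc emk xidi urz tivbq vwhy fnvf blshs
Hunk 2: at line 6 remove [tivbq,vwhy] add [vnbxd] -> 9 lines: xbj iiz zzsc emk xidi urz vnbxd fnvf blshs
Hunk 3: at line 1 remove [zzsc,emk] add [gcfno] -> 8 lines: xbj iiz gcfno xidi urz vnbxd fnvf blshs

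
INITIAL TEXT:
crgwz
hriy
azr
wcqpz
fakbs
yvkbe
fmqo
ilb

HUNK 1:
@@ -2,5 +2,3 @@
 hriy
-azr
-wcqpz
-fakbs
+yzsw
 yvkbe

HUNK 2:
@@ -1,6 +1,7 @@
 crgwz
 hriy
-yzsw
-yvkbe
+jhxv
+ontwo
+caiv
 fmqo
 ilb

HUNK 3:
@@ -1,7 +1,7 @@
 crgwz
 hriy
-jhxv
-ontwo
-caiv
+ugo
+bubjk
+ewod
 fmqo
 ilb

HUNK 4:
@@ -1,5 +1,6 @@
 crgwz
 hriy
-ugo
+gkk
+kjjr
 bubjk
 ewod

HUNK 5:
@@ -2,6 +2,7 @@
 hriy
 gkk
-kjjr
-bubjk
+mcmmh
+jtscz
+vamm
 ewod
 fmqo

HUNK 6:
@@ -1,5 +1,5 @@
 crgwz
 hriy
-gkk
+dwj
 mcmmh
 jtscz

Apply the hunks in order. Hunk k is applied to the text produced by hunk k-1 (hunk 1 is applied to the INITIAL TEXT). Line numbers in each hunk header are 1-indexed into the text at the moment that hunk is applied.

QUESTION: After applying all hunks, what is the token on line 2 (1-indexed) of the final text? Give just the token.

Answer: hriy

Derivation:
Hunk 1: at line 2 remove [azr,wcqpz,fakbs] add [yzsw] -> 6 lines: crgwz hriy yzsw yvkbe fmqo ilb
Hunk 2: at line 1 remove [yzsw,yvkbe] add [jhxv,ontwo,caiv] -> 7 lines: crgwz hriy jhxv ontwo caiv fmqo ilb
Hunk 3: at line 1 remove [jhxv,ontwo,caiv] add [ugo,bubjk,ewod] -> 7 lines: crgwz hriy ugo bubjk ewod fmqo ilb
Hunk 4: at line 1 remove [ugo] add [gkk,kjjr] -> 8 lines: crgwz hriy gkk kjjr bubjk ewod fmqo ilb
Hunk 5: at line 2 remove [kjjr,bubjk] add [mcmmh,jtscz,vamm] -> 9 lines: crgwz hriy gkk mcmmh jtscz vamm ewod fmqo ilb
Hunk 6: at line 1 remove [gkk] add [dwj] -> 9 lines: crgwz hriy dwj mcmmh jtscz vamm ewod fmqo ilb
Final line 2: hriy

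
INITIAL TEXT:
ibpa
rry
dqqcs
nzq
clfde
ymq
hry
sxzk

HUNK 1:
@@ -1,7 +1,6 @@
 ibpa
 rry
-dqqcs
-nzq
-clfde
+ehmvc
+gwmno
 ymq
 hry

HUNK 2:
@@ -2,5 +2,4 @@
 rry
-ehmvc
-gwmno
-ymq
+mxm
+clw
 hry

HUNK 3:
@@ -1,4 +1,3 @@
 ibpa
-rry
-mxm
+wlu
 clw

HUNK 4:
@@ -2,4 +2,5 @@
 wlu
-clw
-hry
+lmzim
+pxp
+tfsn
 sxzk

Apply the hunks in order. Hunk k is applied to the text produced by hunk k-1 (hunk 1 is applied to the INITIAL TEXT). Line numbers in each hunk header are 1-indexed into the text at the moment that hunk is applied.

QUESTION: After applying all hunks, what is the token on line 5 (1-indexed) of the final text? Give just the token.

Hunk 1: at line 1 remove [dqqcs,nzq,clfde] add [ehmvc,gwmno] -> 7 lines: ibpa rry ehmvc gwmno ymq hry sxzk
Hunk 2: at line 2 remove [ehmvc,gwmno,ymq] add [mxm,clw] -> 6 lines: ibpa rry mxm clw hry sxzk
Hunk 3: at line 1 remove [rry,mxm] add [wlu] -> 5 lines: ibpa wlu clw hry sxzk
Hunk 4: at line 2 remove [clw,hry] add [lmzim,pxp,tfsn] -> 6 lines: ibpa wlu lmzim pxp tfsn sxzk
Final line 5: tfsn

Answer: tfsn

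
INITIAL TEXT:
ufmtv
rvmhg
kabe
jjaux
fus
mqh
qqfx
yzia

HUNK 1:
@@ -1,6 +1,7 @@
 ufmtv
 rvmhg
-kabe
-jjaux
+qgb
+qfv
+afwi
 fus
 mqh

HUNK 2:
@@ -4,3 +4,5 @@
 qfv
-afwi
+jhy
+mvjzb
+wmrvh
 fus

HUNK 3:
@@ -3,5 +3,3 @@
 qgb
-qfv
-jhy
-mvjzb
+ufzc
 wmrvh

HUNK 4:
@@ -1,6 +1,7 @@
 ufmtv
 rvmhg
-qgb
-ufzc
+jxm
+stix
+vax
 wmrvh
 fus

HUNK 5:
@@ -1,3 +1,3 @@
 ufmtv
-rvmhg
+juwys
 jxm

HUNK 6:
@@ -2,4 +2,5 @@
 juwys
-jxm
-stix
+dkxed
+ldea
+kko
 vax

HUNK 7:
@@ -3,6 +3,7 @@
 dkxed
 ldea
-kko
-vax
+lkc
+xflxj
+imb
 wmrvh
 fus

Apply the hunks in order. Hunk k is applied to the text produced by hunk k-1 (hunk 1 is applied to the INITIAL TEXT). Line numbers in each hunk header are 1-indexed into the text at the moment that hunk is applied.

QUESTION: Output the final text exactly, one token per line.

Answer: ufmtv
juwys
dkxed
ldea
lkc
xflxj
imb
wmrvh
fus
mqh
qqfx
yzia

Derivation:
Hunk 1: at line 1 remove [kabe,jjaux] add [qgb,qfv,afwi] -> 9 lines: ufmtv rvmhg qgb qfv afwi fus mqh qqfx yzia
Hunk 2: at line 4 remove [afwi] add [jhy,mvjzb,wmrvh] -> 11 lines: ufmtv rvmhg qgb qfv jhy mvjzb wmrvh fus mqh qqfx yzia
Hunk 3: at line 3 remove [qfv,jhy,mvjzb] add [ufzc] -> 9 lines: ufmtv rvmhg qgb ufzc wmrvh fus mqh qqfx yzia
Hunk 4: at line 1 remove [qgb,ufzc] add [jxm,stix,vax] -> 10 lines: ufmtv rvmhg jxm stix vax wmrvh fus mqh qqfx yzia
Hunk 5: at line 1 remove [rvmhg] add [juwys] -> 10 lines: ufmtv juwys jxm stix vax wmrvh fus mqh qqfx yzia
Hunk 6: at line 2 remove [jxm,stix] add [dkxed,ldea,kko] -> 11 lines: ufmtv juwys dkxed ldea kko vax wmrvh fus mqh qqfx yzia
Hunk 7: at line 3 remove [kko,vax] add [lkc,xflxj,imb] -> 12 lines: ufmtv juwys dkxed ldea lkc xflxj imb wmrvh fus mqh qqfx yzia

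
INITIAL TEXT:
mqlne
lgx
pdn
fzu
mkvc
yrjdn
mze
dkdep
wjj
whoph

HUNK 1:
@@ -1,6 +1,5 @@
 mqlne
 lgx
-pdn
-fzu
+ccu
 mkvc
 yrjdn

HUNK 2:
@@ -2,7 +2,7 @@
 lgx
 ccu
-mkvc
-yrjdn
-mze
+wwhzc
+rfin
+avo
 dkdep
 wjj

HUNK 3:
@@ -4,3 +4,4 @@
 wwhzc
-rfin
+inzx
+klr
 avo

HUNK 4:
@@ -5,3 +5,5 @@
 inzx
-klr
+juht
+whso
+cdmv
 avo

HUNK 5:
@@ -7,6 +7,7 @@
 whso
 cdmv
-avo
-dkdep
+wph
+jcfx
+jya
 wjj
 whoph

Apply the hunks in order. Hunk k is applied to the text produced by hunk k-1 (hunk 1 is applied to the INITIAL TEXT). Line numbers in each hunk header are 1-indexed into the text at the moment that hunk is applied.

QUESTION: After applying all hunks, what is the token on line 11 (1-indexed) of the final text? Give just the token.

Answer: jya

Derivation:
Hunk 1: at line 1 remove [pdn,fzu] add [ccu] -> 9 lines: mqlne lgx ccu mkvc yrjdn mze dkdep wjj whoph
Hunk 2: at line 2 remove [mkvc,yrjdn,mze] add [wwhzc,rfin,avo] -> 9 lines: mqlne lgx ccu wwhzc rfin avo dkdep wjj whoph
Hunk 3: at line 4 remove [rfin] add [inzx,klr] -> 10 lines: mqlne lgx ccu wwhzc inzx klr avo dkdep wjj whoph
Hunk 4: at line 5 remove [klr] add [juht,whso,cdmv] -> 12 lines: mqlne lgx ccu wwhzc inzx juht whso cdmv avo dkdep wjj whoph
Hunk 5: at line 7 remove [avo,dkdep] add [wph,jcfx,jya] -> 13 lines: mqlne lgx ccu wwhzc inzx juht whso cdmv wph jcfx jya wjj whoph
Final line 11: jya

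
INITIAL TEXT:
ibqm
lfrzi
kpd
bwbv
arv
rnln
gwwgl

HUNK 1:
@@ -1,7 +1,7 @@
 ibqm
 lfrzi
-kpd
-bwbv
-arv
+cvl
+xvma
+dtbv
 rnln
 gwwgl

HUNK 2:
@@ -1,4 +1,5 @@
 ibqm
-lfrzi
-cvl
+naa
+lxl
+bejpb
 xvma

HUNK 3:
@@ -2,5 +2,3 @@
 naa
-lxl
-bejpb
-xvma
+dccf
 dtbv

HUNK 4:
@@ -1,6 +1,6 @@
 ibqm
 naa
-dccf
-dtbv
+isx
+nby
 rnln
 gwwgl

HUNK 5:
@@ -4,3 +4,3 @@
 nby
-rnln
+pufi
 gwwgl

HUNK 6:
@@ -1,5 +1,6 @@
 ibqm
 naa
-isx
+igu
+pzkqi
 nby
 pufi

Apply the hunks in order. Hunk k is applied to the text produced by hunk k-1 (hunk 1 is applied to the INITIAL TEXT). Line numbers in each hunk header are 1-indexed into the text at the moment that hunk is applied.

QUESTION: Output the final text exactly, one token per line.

Answer: ibqm
naa
igu
pzkqi
nby
pufi
gwwgl

Derivation:
Hunk 1: at line 1 remove [kpd,bwbv,arv] add [cvl,xvma,dtbv] -> 7 lines: ibqm lfrzi cvl xvma dtbv rnln gwwgl
Hunk 2: at line 1 remove [lfrzi,cvl] add [naa,lxl,bejpb] -> 8 lines: ibqm naa lxl bejpb xvma dtbv rnln gwwgl
Hunk 3: at line 2 remove [lxl,bejpb,xvma] add [dccf] -> 6 lines: ibqm naa dccf dtbv rnln gwwgl
Hunk 4: at line 1 remove [dccf,dtbv] add [isx,nby] -> 6 lines: ibqm naa isx nby rnln gwwgl
Hunk 5: at line 4 remove [rnln] add [pufi] -> 6 lines: ibqm naa isx nby pufi gwwgl
Hunk 6: at line 1 remove [isx] add [igu,pzkqi] -> 7 lines: ibqm naa igu pzkqi nby pufi gwwgl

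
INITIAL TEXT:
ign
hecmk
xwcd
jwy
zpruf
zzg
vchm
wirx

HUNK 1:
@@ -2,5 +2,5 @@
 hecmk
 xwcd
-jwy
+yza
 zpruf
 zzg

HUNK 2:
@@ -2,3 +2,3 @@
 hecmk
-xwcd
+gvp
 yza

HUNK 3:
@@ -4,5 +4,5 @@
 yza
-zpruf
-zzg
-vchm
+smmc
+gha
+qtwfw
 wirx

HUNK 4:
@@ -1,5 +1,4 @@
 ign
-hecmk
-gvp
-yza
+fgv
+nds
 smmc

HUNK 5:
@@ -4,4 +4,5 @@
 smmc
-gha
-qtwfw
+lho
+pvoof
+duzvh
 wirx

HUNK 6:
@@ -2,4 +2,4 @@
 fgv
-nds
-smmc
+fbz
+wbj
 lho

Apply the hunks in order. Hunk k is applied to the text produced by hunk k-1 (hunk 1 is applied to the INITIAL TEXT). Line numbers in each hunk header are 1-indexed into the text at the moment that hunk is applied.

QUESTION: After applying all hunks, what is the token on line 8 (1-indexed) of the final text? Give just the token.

Hunk 1: at line 2 remove [jwy] add [yza] -> 8 lines: ign hecmk xwcd yza zpruf zzg vchm wirx
Hunk 2: at line 2 remove [xwcd] add [gvp] -> 8 lines: ign hecmk gvp yza zpruf zzg vchm wirx
Hunk 3: at line 4 remove [zpruf,zzg,vchm] add [smmc,gha,qtwfw] -> 8 lines: ign hecmk gvp yza smmc gha qtwfw wirx
Hunk 4: at line 1 remove [hecmk,gvp,yza] add [fgv,nds] -> 7 lines: ign fgv nds smmc gha qtwfw wirx
Hunk 5: at line 4 remove [gha,qtwfw] add [lho,pvoof,duzvh] -> 8 lines: ign fgv nds smmc lho pvoof duzvh wirx
Hunk 6: at line 2 remove [nds,smmc] add [fbz,wbj] -> 8 lines: ign fgv fbz wbj lho pvoof duzvh wirx
Final line 8: wirx

Answer: wirx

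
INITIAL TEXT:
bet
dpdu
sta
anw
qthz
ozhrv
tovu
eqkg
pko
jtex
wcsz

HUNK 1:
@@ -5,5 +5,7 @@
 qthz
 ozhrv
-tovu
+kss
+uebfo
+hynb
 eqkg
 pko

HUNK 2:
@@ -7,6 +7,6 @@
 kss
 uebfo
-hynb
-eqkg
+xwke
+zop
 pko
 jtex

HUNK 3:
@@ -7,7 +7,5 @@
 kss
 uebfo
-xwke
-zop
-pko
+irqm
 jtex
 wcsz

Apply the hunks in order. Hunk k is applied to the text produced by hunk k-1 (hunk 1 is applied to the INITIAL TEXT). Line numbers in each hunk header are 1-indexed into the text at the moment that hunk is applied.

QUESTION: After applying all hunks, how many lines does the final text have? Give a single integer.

Answer: 11

Derivation:
Hunk 1: at line 5 remove [tovu] add [kss,uebfo,hynb] -> 13 lines: bet dpdu sta anw qthz ozhrv kss uebfo hynb eqkg pko jtex wcsz
Hunk 2: at line 7 remove [hynb,eqkg] add [xwke,zop] -> 13 lines: bet dpdu sta anw qthz ozhrv kss uebfo xwke zop pko jtex wcsz
Hunk 3: at line 7 remove [xwke,zop,pko] add [irqm] -> 11 lines: bet dpdu sta anw qthz ozhrv kss uebfo irqm jtex wcsz
Final line count: 11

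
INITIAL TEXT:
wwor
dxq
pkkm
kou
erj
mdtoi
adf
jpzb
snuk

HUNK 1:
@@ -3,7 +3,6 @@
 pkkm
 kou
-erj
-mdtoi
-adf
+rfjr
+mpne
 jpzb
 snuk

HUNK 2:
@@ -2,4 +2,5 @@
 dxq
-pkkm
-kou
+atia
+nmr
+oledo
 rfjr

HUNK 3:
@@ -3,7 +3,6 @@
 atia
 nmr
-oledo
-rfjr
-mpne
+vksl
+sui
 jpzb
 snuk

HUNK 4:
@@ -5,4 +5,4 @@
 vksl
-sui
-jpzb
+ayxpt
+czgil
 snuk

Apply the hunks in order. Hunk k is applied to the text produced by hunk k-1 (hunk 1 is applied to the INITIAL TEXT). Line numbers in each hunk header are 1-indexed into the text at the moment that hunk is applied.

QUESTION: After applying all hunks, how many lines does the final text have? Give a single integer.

Answer: 8

Derivation:
Hunk 1: at line 3 remove [erj,mdtoi,adf] add [rfjr,mpne] -> 8 lines: wwor dxq pkkm kou rfjr mpne jpzb snuk
Hunk 2: at line 2 remove [pkkm,kou] add [atia,nmr,oledo] -> 9 lines: wwor dxq atia nmr oledo rfjr mpne jpzb snuk
Hunk 3: at line 3 remove [oledo,rfjr,mpne] add [vksl,sui] -> 8 lines: wwor dxq atia nmr vksl sui jpzb snuk
Hunk 4: at line 5 remove [sui,jpzb] add [ayxpt,czgil] -> 8 lines: wwor dxq atia nmr vksl ayxpt czgil snuk
Final line count: 8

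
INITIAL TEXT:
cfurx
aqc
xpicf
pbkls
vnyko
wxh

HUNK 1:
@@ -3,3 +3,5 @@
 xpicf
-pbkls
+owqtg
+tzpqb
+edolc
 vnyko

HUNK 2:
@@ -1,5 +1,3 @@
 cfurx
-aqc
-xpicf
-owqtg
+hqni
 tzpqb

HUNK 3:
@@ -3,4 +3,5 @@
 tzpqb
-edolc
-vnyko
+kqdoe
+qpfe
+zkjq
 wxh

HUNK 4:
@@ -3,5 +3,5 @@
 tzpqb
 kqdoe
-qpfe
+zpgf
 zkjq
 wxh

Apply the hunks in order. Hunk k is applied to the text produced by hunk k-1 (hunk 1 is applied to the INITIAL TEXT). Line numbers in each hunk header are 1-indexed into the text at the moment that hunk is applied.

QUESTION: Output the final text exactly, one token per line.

Hunk 1: at line 3 remove [pbkls] add [owqtg,tzpqb,edolc] -> 8 lines: cfurx aqc xpicf owqtg tzpqb edolc vnyko wxh
Hunk 2: at line 1 remove [aqc,xpicf,owqtg] add [hqni] -> 6 lines: cfurx hqni tzpqb edolc vnyko wxh
Hunk 3: at line 3 remove [edolc,vnyko] add [kqdoe,qpfe,zkjq] -> 7 lines: cfurx hqni tzpqb kqdoe qpfe zkjq wxh
Hunk 4: at line 3 remove [qpfe] add [zpgf] -> 7 lines: cfurx hqni tzpqb kqdoe zpgf zkjq wxh

Answer: cfurx
hqni
tzpqb
kqdoe
zpgf
zkjq
wxh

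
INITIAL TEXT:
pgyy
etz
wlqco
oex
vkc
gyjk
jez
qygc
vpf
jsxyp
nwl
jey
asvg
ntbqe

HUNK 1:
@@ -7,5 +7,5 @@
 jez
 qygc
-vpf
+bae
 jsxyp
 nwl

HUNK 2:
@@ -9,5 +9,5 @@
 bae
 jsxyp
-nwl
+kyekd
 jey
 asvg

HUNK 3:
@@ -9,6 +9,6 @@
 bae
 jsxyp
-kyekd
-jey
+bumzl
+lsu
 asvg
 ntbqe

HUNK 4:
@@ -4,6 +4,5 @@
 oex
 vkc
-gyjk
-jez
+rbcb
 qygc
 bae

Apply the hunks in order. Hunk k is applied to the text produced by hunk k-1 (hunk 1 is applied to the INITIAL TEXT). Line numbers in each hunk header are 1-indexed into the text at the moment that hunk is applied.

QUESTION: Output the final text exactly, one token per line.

Answer: pgyy
etz
wlqco
oex
vkc
rbcb
qygc
bae
jsxyp
bumzl
lsu
asvg
ntbqe

Derivation:
Hunk 1: at line 7 remove [vpf] add [bae] -> 14 lines: pgyy etz wlqco oex vkc gyjk jez qygc bae jsxyp nwl jey asvg ntbqe
Hunk 2: at line 9 remove [nwl] add [kyekd] -> 14 lines: pgyy etz wlqco oex vkc gyjk jez qygc bae jsxyp kyekd jey asvg ntbqe
Hunk 3: at line 9 remove [kyekd,jey] add [bumzl,lsu] -> 14 lines: pgyy etz wlqco oex vkc gyjk jez qygc bae jsxyp bumzl lsu asvg ntbqe
Hunk 4: at line 4 remove [gyjk,jez] add [rbcb] -> 13 lines: pgyy etz wlqco oex vkc rbcb qygc bae jsxyp bumzl lsu asvg ntbqe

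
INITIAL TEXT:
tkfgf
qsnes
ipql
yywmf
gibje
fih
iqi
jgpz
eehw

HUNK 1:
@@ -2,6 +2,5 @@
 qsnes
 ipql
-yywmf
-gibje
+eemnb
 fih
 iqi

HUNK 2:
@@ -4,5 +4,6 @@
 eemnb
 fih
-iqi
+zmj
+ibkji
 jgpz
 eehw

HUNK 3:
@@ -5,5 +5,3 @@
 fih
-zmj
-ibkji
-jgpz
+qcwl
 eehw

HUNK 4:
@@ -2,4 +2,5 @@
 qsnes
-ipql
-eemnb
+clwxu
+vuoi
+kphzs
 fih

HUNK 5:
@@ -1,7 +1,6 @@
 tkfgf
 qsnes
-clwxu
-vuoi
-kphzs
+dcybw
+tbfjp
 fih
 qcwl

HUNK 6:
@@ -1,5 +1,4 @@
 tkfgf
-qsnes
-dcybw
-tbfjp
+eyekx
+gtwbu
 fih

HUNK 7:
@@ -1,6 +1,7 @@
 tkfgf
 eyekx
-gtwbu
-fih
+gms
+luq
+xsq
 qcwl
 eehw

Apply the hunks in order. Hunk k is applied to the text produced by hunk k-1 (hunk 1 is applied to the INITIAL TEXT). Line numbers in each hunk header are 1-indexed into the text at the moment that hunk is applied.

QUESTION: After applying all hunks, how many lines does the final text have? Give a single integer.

Answer: 7

Derivation:
Hunk 1: at line 2 remove [yywmf,gibje] add [eemnb] -> 8 lines: tkfgf qsnes ipql eemnb fih iqi jgpz eehw
Hunk 2: at line 4 remove [iqi] add [zmj,ibkji] -> 9 lines: tkfgf qsnes ipql eemnb fih zmj ibkji jgpz eehw
Hunk 3: at line 5 remove [zmj,ibkji,jgpz] add [qcwl] -> 7 lines: tkfgf qsnes ipql eemnb fih qcwl eehw
Hunk 4: at line 2 remove [ipql,eemnb] add [clwxu,vuoi,kphzs] -> 8 lines: tkfgf qsnes clwxu vuoi kphzs fih qcwl eehw
Hunk 5: at line 1 remove [clwxu,vuoi,kphzs] add [dcybw,tbfjp] -> 7 lines: tkfgf qsnes dcybw tbfjp fih qcwl eehw
Hunk 6: at line 1 remove [qsnes,dcybw,tbfjp] add [eyekx,gtwbu] -> 6 lines: tkfgf eyekx gtwbu fih qcwl eehw
Hunk 7: at line 1 remove [gtwbu,fih] add [gms,luq,xsq] -> 7 lines: tkfgf eyekx gms luq xsq qcwl eehw
Final line count: 7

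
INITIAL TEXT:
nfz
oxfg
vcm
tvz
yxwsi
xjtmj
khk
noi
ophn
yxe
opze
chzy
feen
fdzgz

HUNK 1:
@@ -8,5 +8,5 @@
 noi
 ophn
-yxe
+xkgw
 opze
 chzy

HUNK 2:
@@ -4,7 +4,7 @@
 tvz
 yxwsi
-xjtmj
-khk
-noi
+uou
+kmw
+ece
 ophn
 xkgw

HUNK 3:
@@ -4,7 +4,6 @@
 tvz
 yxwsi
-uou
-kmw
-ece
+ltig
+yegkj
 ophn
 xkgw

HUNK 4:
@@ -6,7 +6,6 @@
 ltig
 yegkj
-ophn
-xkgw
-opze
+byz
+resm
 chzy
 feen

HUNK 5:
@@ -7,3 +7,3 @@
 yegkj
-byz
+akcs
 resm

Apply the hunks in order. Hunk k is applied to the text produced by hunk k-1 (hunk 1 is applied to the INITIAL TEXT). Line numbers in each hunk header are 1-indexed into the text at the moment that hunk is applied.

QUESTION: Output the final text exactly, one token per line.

Answer: nfz
oxfg
vcm
tvz
yxwsi
ltig
yegkj
akcs
resm
chzy
feen
fdzgz

Derivation:
Hunk 1: at line 8 remove [yxe] add [xkgw] -> 14 lines: nfz oxfg vcm tvz yxwsi xjtmj khk noi ophn xkgw opze chzy feen fdzgz
Hunk 2: at line 4 remove [xjtmj,khk,noi] add [uou,kmw,ece] -> 14 lines: nfz oxfg vcm tvz yxwsi uou kmw ece ophn xkgw opze chzy feen fdzgz
Hunk 3: at line 4 remove [uou,kmw,ece] add [ltig,yegkj] -> 13 lines: nfz oxfg vcm tvz yxwsi ltig yegkj ophn xkgw opze chzy feen fdzgz
Hunk 4: at line 6 remove [ophn,xkgw,opze] add [byz,resm] -> 12 lines: nfz oxfg vcm tvz yxwsi ltig yegkj byz resm chzy feen fdzgz
Hunk 5: at line 7 remove [byz] add [akcs] -> 12 lines: nfz oxfg vcm tvz yxwsi ltig yegkj akcs resm chzy feen fdzgz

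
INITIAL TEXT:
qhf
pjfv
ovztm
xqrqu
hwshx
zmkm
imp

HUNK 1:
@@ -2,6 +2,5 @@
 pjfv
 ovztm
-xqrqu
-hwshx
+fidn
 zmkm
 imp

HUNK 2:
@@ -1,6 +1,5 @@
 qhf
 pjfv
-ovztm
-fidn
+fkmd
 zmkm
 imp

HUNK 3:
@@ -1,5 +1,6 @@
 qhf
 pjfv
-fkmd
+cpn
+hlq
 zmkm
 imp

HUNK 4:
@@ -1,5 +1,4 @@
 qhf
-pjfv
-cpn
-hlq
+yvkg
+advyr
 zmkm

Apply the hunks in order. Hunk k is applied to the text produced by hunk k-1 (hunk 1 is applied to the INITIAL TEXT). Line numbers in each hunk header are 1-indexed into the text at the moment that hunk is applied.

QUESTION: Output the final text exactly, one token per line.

Answer: qhf
yvkg
advyr
zmkm
imp

Derivation:
Hunk 1: at line 2 remove [xqrqu,hwshx] add [fidn] -> 6 lines: qhf pjfv ovztm fidn zmkm imp
Hunk 2: at line 1 remove [ovztm,fidn] add [fkmd] -> 5 lines: qhf pjfv fkmd zmkm imp
Hunk 3: at line 1 remove [fkmd] add [cpn,hlq] -> 6 lines: qhf pjfv cpn hlq zmkm imp
Hunk 4: at line 1 remove [pjfv,cpn,hlq] add [yvkg,advyr] -> 5 lines: qhf yvkg advyr zmkm imp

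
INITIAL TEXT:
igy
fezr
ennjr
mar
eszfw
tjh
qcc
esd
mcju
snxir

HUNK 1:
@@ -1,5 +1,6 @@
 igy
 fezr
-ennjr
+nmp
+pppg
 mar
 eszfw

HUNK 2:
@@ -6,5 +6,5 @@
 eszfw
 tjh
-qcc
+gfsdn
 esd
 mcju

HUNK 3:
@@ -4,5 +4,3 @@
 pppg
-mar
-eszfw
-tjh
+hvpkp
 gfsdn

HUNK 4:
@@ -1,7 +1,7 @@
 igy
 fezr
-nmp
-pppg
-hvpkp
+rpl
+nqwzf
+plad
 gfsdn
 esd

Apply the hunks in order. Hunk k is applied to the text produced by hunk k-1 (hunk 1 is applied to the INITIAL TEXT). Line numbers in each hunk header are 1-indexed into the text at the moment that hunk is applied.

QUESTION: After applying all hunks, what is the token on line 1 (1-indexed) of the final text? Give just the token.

Answer: igy

Derivation:
Hunk 1: at line 1 remove [ennjr] add [nmp,pppg] -> 11 lines: igy fezr nmp pppg mar eszfw tjh qcc esd mcju snxir
Hunk 2: at line 6 remove [qcc] add [gfsdn] -> 11 lines: igy fezr nmp pppg mar eszfw tjh gfsdn esd mcju snxir
Hunk 3: at line 4 remove [mar,eszfw,tjh] add [hvpkp] -> 9 lines: igy fezr nmp pppg hvpkp gfsdn esd mcju snxir
Hunk 4: at line 1 remove [nmp,pppg,hvpkp] add [rpl,nqwzf,plad] -> 9 lines: igy fezr rpl nqwzf plad gfsdn esd mcju snxir
Final line 1: igy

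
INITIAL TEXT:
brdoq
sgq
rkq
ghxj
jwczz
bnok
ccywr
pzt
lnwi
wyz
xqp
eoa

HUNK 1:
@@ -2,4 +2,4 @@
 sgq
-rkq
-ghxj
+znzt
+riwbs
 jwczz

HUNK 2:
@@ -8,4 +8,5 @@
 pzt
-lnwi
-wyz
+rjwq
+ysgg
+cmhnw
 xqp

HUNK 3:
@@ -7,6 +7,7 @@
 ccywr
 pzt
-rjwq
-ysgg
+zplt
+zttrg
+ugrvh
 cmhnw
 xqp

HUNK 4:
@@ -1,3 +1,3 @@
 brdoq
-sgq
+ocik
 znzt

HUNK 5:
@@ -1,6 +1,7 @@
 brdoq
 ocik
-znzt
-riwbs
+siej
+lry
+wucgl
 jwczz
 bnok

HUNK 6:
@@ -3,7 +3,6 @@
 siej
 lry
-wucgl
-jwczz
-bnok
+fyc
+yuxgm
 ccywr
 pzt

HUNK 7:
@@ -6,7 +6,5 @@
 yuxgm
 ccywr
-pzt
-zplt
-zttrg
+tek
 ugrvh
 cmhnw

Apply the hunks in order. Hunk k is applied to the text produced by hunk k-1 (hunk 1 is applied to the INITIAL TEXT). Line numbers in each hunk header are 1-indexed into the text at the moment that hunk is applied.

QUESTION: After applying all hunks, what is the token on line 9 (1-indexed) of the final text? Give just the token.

Hunk 1: at line 2 remove [rkq,ghxj] add [znzt,riwbs] -> 12 lines: brdoq sgq znzt riwbs jwczz bnok ccywr pzt lnwi wyz xqp eoa
Hunk 2: at line 8 remove [lnwi,wyz] add [rjwq,ysgg,cmhnw] -> 13 lines: brdoq sgq znzt riwbs jwczz bnok ccywr pzt rjwq ysgg cmhnw xqp eoa
Hunk 3: at line 7 remove [rjwq,ysgg] add [zplt,zttrg,ugrvh] -> 14 lines: brdoq sgq znzt riwbs jwczz bnok ccywr pzt zplt zttrg ugrvh cmhnw xqp eoa
Hunk 4: at line 1 remove [sgq] add [ocik] -> 14 lines: brdoq ocik znzt riwbs jwczz bnok ccywr pzt zplt zttrg ugrvh cmhnw xqp eoa
Hunk 5: at line 1 remove [znzt,riwbs] add [siej,lry,wucgl] -> 15 lines: brdoq ocik siej lry wucgl jwczz bnok ccywr pzt zplt zttrg ugrvh cmhnw xqp eoa
Hunk 6: at line 3 remove [wucgl,jwczz,bnok] add [fyc,yuxgm] -> 14 lines: brdoq ocik siej lry fyc yuxgm ccywr pzt zplt zttrg ugrvh cmhnw xqp eoa
Hunk 7: at line 6 remove [pzt,zplt,zttrg] add [tek] -> 12 lines: brdoq ocik siej lry fyc yuxgm ccywr tek ugrvh cmhnw xqp eoa
Final line 9: ugrvh

Answer: ugrvh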